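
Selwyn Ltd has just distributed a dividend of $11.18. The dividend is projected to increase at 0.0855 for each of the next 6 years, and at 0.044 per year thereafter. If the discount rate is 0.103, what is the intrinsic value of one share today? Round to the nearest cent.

$243.18

Two-stage DDM. Project D₁…D_6 at 0.0855, terminal growth 0.044, discount at r = 0.103.
D_1 = 12.1359
D_2 = 13.1735
D_3 = 14.2998
D_4 = 15.5225
D_5 = 16.8497
D_6 = 18.2903
Terminal value at t=6: TV = D_7/(r−g) = 19.0951/(0.103−0.044) = 323.6453
P₀ = 12.1359/(1+0.103)^1 + 13.1735/(1+0.103)^2 + 14.2998/(1+0.103)^3 + 15.5225/(1+0.103)^4 + 16.8497/(1+0.103)^5 + 18.2903/(1+0.103)^6 + 323.6453/(1+0.103)^6 = 243.1802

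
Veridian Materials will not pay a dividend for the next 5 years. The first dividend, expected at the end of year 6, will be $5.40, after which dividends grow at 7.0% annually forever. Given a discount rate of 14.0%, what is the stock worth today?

$40.07

Deferred-dividend DDM. At t=5 the remaining stream is a growing perpetuity with first payment D_6 = 5.40.
V_5 = D_6/(r−g) = 5.40/(0.14−0.07) = 77.1429
P₀ = V_5/(1+r)^5 = 77.1429/(1+0.14)^5 = 40.0656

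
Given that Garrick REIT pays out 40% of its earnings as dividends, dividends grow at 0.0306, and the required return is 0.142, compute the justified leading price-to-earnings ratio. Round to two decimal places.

Justified leading P/E = b/(r−g) = 0.40/(0.142−0.0306) = 3.5907

3.59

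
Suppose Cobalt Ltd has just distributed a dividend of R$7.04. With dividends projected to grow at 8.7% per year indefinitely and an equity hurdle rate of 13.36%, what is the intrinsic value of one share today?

R$164.22

Gordon growth model: P₀ = D₁/(r − g). D₁ = 7.04 × (1 + 0.087) = 7.6525.
P₀ = 7.6525 / (0.1336 − 0.087) = 7.6525 / 0.0466 = 164.2163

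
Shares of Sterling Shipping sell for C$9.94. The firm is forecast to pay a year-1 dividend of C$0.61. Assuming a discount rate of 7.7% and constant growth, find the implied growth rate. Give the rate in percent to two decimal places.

1.56%

From P₀ = D₁/(r − g), the implied growth is g = r − D₁/P₀.
g = 0.077 − 0.61/9.94 = 0.077 − 0.06137 = 0.01563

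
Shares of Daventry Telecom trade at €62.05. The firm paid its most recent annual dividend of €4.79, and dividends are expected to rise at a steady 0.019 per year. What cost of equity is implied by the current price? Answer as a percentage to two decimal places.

9.77%

Rearranging the constant-growth DDM: r = D₁/P₀ + g.
D₁ = 4.79 × (1 + 0.019) = 4.8810.
r = 4.8810 / 62.05 + 0.019 = 0.07866 + 0.019 = 0.09766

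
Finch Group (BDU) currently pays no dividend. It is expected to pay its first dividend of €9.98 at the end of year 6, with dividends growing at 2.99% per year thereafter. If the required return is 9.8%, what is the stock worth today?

€91.83

Deferred-dividend DDM. At t=5 the remaining stream is a growing perpetuity with first payment D_6 = 9.98.
V_5 = D_6/(r−g) = 9.98/(0.098−0.0299) = 146.5492
P₀ = V_5/(1+r)^5 = 146.5492/(1+0.098)^5 = 91.8273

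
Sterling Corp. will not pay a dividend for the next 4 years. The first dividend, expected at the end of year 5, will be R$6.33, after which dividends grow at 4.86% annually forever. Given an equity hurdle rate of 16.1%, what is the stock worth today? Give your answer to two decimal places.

Deferred-dividend DDM. At t=4 the remaining stream is a growing perpetuity with first payment D_5 = 6.33.
V_4 = D_5/(r−g) = 6.33/(0.161−0.0486) = 56.3167
P₀ = V_4/(1+r)^4 = 56.3167/(1+0.161)^4 = 30.9962

R$31.00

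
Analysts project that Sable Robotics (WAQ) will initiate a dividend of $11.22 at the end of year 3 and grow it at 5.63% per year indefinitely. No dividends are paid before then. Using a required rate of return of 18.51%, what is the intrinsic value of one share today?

$62.03

Deferred-dividend DDM. At t=2 the remaining stream is a growing perpetuity with first payment D_3 = 11.22.
V_2 = D_3/(r−g) = 11.22/(0.1851−0.0563) = 87.1118
P₀ = V_2/(1+r)^2 = 87.1118/(1+0.1851)^2 = 62.0250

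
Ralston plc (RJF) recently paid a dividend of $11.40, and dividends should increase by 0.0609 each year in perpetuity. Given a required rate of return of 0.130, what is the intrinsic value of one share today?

Gordon growth model: P₀ = D₁/(r − g). D₁ = 11.40 × (1 + 0.0609) = 12.0943.
P₀ = 12.0943 / (0.13 − 0.0609) = 12.0943 / 0.0691 = 175.0255

$175.03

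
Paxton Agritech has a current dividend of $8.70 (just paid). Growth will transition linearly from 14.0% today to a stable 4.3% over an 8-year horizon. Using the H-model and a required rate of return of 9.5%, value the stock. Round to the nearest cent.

H-model: P₀ = D₀[(1+g_L) + H(g_S−g_L)]/(r−g_L), with H = 8/2 = 4.
P₀ = 8.70 × [(1+0.043) + 4×(0.14−0.043)] / (0.095−0.043)
   = 8.70 × 1.4310 / 0.052 = 239.4173

$239.42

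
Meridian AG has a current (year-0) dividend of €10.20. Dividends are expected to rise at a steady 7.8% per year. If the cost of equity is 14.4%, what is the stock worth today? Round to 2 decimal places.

€166.60

Gordon growth model: P₀ = D₁/(r − g). D₁ = 10.20 × (1 + 0.078) = 10.9956.
P₀ = 10.9956 / (0.144 − 0.078) = 10.9956 / 0.066 = 166.6000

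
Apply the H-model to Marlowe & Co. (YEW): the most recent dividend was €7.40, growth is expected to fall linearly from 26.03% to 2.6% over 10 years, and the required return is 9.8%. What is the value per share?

€225.85

H-model: P₀ = D₀[(1+g_L) + H(g_S−g_L)]/(r−g_L), with H = 10/2 = 5.
P₀ = 7.40 × [(1+0.026) + 5×(0.2603−0.026)] / (0.098−0.026)
   = 7.40 × 2.1975 / 0.072 = 225.8542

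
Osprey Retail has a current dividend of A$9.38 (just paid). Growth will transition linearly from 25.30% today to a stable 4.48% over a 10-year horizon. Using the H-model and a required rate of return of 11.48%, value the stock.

H-model: P₀ = D₀[(1+g_L) + H(g_S−g_L)]/(r−g_L), with H = 10/2 = 5.
P₀ = 9.38 × [(1+0.0448) + 5×(0.253−0.0448)] / (0.1148−0.0448)
   = 9.38 × 2.0858 / 0.07 = 279.4972

A$279.50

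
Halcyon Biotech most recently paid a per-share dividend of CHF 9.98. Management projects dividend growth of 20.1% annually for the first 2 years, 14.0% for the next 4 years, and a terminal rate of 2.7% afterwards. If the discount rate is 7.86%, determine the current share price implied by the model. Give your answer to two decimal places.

Three-stage DDM. Project D₁…D_6; terminal Gordon value at t=6 with g = 0.027; discount at r = 0.0786.
D_1 = 11.9860
D_2 = 14.3952
D_3 = 16.4105
D_4 = 18.7080
D_5 = 21.3271
D_6 = 24.3129
TV_6 = 24.9693/(0.0786−0.027) = 483.9012
P₀ = Σ Dₜ/(1+r)ᵗ + TV_6/(1+r)^6 = 387.7591

CHF 387.76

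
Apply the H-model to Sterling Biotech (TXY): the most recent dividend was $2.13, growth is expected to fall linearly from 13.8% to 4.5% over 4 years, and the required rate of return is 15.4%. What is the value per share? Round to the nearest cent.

H-model: P₀ = D₀[(1+g_L) + H(g_S−g_L)]/(r−g_L), with H = 4/2 = 2.
P₀ = 2.13 × [(1+0.045) + 2×(0.138−0.045)] / (0.154−0.045)
   = 2.13 × 1.2310 / 0.109 = 24.0553

$24.06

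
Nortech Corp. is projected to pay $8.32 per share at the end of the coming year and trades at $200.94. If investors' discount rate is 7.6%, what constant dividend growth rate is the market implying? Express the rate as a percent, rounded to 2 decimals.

3.46%

From P₀ = D₁/(r − g), the implied growth is g = r − D₁/P₀.
g = 0.076 − 8.32/200.94 = 0.076 − 0.04141 = 0.03459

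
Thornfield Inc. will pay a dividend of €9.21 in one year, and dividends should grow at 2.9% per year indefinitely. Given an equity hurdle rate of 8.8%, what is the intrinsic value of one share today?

Gordon growth model: P₀ = D₁/(r − g), with D₁ = 9.21 given directly.
P₀ = 9.2100 / (0.088 − 0.029) = 9.2100 / 0.059 = 156.1017

€156.10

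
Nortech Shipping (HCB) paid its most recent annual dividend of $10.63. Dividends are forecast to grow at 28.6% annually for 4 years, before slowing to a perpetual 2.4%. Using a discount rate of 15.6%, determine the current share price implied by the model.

Two-stage DDM. Project D₁…D_4 at 0.286, terminal growth 0.024, discount at r = 0.156.
D_1 = 13.6702
D_2 = 17.5799
D_3 = 22.6077
D_4 = 29.0735
Terminal value at t=4: TV = D_5/(r−g) = 29.7713/(0.156−0.024) = 225.5398
P₀ = 13.6702/(1+0.156)^1 + 17.5799/(1+0.156)^2 + 22.6077/(1+0.156)^3 + 29.0735/(1+0.156)^4 + 225.5398/(1+0.156)^4 = 182.1924

$182.19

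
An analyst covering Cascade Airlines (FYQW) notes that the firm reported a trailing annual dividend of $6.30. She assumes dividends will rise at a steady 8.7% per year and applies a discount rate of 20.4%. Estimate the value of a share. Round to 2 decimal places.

$58.53

Gordon growth model: P₀ = D₁/(r − g). D₁ = 6.30 × (1 + 0.087) = 6.8481.
P₀ = 6.8481 / (0.204 − 0.087) = 6.8481 / 0.117 = 58.5308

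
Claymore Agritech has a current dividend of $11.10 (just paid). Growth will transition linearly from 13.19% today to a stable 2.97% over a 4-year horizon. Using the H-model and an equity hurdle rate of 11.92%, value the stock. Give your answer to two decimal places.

$153.06

H-model: P₀ = D₀[(1+g_L) + H(g_S−g_L)]/(r−g_L), with H = 4/2 = 2.
P₀ = 11.10 × [(1+0.0297) + 2×(0.1319−0.0297)] / (0.1192−0.0297)
   = 11.10 × 1.2341 / 0.0895 = 153.0560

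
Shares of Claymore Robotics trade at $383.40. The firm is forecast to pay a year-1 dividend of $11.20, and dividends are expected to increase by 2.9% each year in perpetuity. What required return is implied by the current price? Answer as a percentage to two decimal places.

Rearranging the constant-growth DDM: r = D₁/P₀ + g.
r = 11.2000 / 383.40 + 0.029 = 0.02921 + 0.029 = 0.05821

5.82%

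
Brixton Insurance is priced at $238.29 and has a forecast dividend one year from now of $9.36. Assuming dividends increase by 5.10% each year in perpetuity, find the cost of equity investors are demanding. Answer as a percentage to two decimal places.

Rearranging the constant-growth DDM: r = D₁/P₀ + g.
r = 9.3600 / 238.29 + 0.051 = 0.03928 + 0.051 = 0.09028

9.03%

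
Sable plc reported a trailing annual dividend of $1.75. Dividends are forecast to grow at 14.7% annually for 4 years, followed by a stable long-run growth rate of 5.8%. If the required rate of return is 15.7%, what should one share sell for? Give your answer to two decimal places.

Two-stage DDM. Project D₁…D_4 at 0.147, terminal growth 0.058, discount at r = 0.157.
D_1 = 2.0072
D_2 = 2.3023
D_3 = 2.6408
D_4 = 3.0289
Terminal value at t=4: TV = D_5/(r−g) = 3.2046/(0.157−0.058) = 32.3700
P₀ = 2.0072/(1+0.157)^1 + 2.3023/(1+0.157)^2 + 2.6408/(1+0.157)^3 + 3.0289/(1+0.157)^4 + 32.3700/(1+0.157)^4 = 24.9138

$24.91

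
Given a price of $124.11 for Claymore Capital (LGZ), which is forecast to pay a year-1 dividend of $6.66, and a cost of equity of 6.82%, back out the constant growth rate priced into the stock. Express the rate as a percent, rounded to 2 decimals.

1.45%

From P₀ = D₁/(r − g), the implied growth is g = r − D₁/P₀.
g = 0.0682 − 6.66/124.11 = 0.0682 − 0.05366 = 0.01454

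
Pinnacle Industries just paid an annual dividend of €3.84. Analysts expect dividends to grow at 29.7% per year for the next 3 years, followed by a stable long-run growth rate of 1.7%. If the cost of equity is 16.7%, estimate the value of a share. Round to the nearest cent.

Two-stage DDM. Project D₁…D_3 at 0.297, terminal growth 0.017, discount at r = 0.167.
D_1 = 4.9805
D_2 = 6.4597
D_3 = 8.3782
Terminal value at t=3: TV = D_4/(r−g) = 8.5206/(0.167−0.017) = 56.8043
P₀ = 4.9805/(1+0.167)^1 + 6.4597/(1+0.167)^2 + 8.3782/(1+0.167)^3 + 56.8043/(1+0.167)^3 = 50.0236

€50.02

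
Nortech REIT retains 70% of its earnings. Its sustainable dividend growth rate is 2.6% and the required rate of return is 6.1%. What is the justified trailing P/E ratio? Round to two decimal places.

8.79

Payout ratio b = 1 − 0.70 = 0.30.
Justified trailing P/E = b(1+g)/(r−g) = 0.30×(1+0.026)/(0.061−0.026) = 8.7943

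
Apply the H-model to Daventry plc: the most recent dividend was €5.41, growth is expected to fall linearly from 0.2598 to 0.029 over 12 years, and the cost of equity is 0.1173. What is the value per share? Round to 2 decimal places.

H-model: P₀ = D₀[(1+g_L) + H(g_S−g_L)]/(r−g_L), with H = 12/2 = 6.
P₀ = 5.41 × [(1+0.029) + 6×(0.2598−0.029)] / (0.1173−0.029)
   = 5.41 × 2.4138 / 0.0883 = 147.8897

€147.89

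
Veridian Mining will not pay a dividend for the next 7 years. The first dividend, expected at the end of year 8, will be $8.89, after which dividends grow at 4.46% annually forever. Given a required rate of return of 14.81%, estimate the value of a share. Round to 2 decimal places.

Deferred-dividend DDM. At t=7 the remaining stream is a growing perpetuity with first payment D_8 = 8.89.
V_7 = D_8/(r−g) = 8.89/(0.1481−0.0446) = 85.8937
P₀ = V_7/(1+r)^7 = 85.8937/(1+0.1481)^7 = 32.6666

$32.67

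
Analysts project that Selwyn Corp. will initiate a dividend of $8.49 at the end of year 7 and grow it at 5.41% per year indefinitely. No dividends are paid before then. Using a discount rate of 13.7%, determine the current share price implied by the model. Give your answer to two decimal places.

$47.40

Deferred-dividend DDM. At t=6 the remaining stream is a growing perpetuity with first payment D_7 = 8.49.
V_6 = D_7/(r−g) = 8.49/(0.137−0.0541) = 102.4125
P₀ = V_6/(1+r)^6 = 102.4125/(1+0.137)^6 = 47.4013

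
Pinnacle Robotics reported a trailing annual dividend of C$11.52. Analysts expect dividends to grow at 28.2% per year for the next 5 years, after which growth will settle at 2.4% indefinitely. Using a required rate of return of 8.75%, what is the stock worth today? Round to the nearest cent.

Two-stage DDM. Project D₁…D_5 at 0.282, terminal growth 0.024, discount at r = 0.0875.
D_1 = 14.7686
D_2 = 18.9334
D_3 = 24.2726
D_4 = 31.1175
D_5 = 39.8926
Terminal value at t=5: TV = D_6/(r−g) = 40.8500/(0.0875−0.024) = 643.3078
P₀ = 14.7686/(1+0.0875)^1 + 18.9334/(1+0.0875)^2 + 24.2726/(1+0.0875)^3 + 31.1175/(1+0.0875)^4 + 39.8926/(1+0.0875)^5 + 643.3078/(1+0.0875)^5 = 519.8706

C$519.87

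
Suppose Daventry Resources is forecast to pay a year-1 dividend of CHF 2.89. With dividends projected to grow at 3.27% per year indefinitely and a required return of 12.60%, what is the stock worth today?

Gordon growth model: P₀ = D₁/(r − g), with D₁ = 2.89 given directly.
P₀ = 2.8900 / (0.126 − 0.0327) = 2.8900 / 0.0933 = 30.9753

CHF 30.98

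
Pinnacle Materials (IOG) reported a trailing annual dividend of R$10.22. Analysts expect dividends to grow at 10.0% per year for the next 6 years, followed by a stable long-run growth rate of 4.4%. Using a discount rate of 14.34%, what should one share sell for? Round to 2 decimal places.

R$138.77

Two-stage DDM. Project D₁…D_6 at 0.1, terminal growth 0.044, discount at r = 0.1434.
D_1 = 11.2420
D_2 = 12.3662
D_3 = 13.6028
D_4 = 14.9631
D_5 = 16.4594
D_6 = 18.1054
Terminal value at t=6: TV = D_7/(r−g) = 18.9020/(0.1434−0.044) = 190.1609
P₀ = 11.2420/(1+0.1434)^1 + 12.3662/(1+0.1434)^2 + 13.6028/(1+0.1434)^3 + 14.9631/(1+0.1434)^4 + 16.4594/(1+0.1434)^5 + 18.1054/(1+0.1434)^6 + 190.1609/(1+0.1434)^6 = 138.7704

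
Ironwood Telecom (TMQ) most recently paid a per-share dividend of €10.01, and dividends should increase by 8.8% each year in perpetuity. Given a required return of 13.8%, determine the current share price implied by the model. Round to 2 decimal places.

€217.82

Gordon growth model: P₀ = D₁/(r − g). D₁ = 10.01 × (1 + 0.088) = 10.8909.
P₀ = 10.8909 / (0.138 − 0.088) = 10.8909 / 0.05 = 217.8176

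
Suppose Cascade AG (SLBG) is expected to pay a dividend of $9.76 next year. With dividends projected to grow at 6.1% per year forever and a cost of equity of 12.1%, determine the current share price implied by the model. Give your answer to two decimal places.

$162.67

Gordon growth model: P₀ = D₁/(r − g), with D₁ = 9.76 given directly.
P₀ = 9.7600 / (0.121 − 0.061) = 9.7600 / 0.06 = 162.6667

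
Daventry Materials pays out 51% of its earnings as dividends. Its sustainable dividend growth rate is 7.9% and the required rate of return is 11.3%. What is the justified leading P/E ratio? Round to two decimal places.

15.00

Justified leading P/E = b/(r−g) = 0.51/(0.113−0.079) = 15.0000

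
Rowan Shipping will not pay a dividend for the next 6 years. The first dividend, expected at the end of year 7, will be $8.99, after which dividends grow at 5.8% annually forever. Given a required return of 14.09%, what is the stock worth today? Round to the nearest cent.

Deferred-dividend DDM. At t=6 the remaining stream is a growing perpetuity with first payment D_7 = 8.99.
V_6 = D_7/(r−g) = 8.99/(0.1409−0.058) = 108.4439
P₀ = V_6/(1+r)^6 = 108.4439/(1+0.1409)^6 = 49.1722

$49.17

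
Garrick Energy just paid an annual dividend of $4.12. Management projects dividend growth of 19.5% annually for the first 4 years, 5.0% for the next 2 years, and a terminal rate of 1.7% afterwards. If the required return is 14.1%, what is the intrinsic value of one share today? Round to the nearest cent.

$61.71

Three-stage DDM. Project D₁…D_6; terminal Gordon value at t=6 with g = 0.017; discount at r = 0.141.
D_1 = 4.9234
D_2 = 5.8835
D_3 = 7.0307
D_4 = 8.4017
D_5 = 8.8218
D_6 = 9.2629
TV_6 = 9.4204/(0.141−0.017) = 75.9708
P₀ = Σ Dₜ/(1+r)ᵗ + TV_6/(1+r)^6 = 61.7137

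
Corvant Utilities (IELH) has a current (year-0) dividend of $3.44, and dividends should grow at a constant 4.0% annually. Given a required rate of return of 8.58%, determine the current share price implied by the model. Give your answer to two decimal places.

$78.11

Gordon growth model: P₀ = D₁/(r − g). D₁ = 3.44 × (1 + 0.04) = 3.5776.
P₀ = 3.5776 / (0.0858 − 0.04) = 3.5776 / 0.0458 = 78.1135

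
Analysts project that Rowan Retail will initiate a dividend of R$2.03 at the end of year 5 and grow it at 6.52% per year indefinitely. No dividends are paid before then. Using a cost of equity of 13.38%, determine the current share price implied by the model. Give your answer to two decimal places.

Deferred-dividend DDM. At t=4 the remaining stream is a growing perpetuity with first payment D_5 = 2.03.
V_4 = D_5/(r−g) = 2.03/(0.1338−0.0652) = 29.5918
P₀ = V_4/(1+r)^4 = 29.5918/(1+0.1338)^4 = 17.9071

R$17.91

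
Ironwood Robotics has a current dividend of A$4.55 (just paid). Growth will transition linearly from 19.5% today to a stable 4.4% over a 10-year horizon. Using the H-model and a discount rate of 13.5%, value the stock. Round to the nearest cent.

A$89.95

H-model: P₀ = D₀[(1+g_L) + H(g_S−g_L)]/(r−g_L), with H = 10/2 = 5.
P₀ = 4.55 × [(1+0.044) + 5×(0.195−0.044)] / (0.135−0.044)
   = 4.55 × 1.7990 / 0.091 = 89.9500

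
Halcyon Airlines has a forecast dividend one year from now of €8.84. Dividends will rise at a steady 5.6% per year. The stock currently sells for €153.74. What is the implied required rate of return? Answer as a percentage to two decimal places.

11.35%

Rearranging the constant-growth DDM: r = D₁/P₀ + g.
r = 8.8400 / 153.74 + 0.056 = 0.05750 + 0.056 = 0.11350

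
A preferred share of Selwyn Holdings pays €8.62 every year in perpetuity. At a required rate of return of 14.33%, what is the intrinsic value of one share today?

€60.15

Zero-growth DDM (perpetuity): P₀ = D/r = 8.62 / 0.1433 = 60.1535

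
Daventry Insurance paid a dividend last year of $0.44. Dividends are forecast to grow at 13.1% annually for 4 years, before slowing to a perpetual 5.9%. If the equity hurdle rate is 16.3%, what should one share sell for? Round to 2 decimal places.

$5.65

Two-stage DDM. Project D₁…D_4 at 0.131, terminal growth 0.059, discount at r = 0.163.
D_1 = 0.4976
D_2 = 0.5628
D_3 = 0.6366
D_4 = 0.7200
Terminal value at t=4: TV = D_5/(r−g) = 0.7624/(0.163−0.059) = 7.3310
P₀ = 0.4976/(1+0.163)^1 + 0.5628/(1+0.163)^2 + 0.6366/(1+0.163)^3 + 0.7200/(1+0.163)^4 + 7.3310/(1+0.163)^4 = 5.6495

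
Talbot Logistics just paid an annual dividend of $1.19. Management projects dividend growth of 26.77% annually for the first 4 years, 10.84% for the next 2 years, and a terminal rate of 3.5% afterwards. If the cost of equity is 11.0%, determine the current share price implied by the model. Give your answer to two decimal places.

Three-stage DDM. Project D₁…D_6; terminal Gordon value at t=6 with g = 0.035; discount at r = 0.11.
D_1 = 1.5086
D_2 = 1.9124
D_3 = 2.4244
D_4 = 3.0734
D_5 = 3.4065
D_6 = 3.7758
TV_6 = 3.9079/(0.11−0.035) = 52.1057
P₀ = Σ Dₜ/(1+r)ᵗ + TV_6/(1+r)^6 = 38.6065

$38.61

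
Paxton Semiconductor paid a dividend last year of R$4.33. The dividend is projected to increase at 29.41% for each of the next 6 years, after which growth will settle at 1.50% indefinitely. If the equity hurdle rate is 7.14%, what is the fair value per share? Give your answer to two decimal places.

Two-stage DDM. Project D₁…D_6 at 0.2941, terminal growth 0.015, discount at r = 0.0714.
D_1 = 5.6035
D_2 = 7.2514
D_3 = 9.3841
D_4 = 12.1439
D_5 = 15.7155
D_6 = 20.3374
Terminal value at t=6: TV = D_7/(r−g) = 20.6424/(0.0714−0.015) = 366.0007
P₀ = 5.6035/(1+0.0714)^1 + 7.2514/(1+0.0714)^2 + 9.3841/(1+0.0714)^3 + 12.1439/(1+0.0714)^4 + 15.7155/(1+0.0714)^5 + 20.3374/(1+0.0714)^6 + 366.0007/(1+0.0714)^6 = 294.9471

R$294.95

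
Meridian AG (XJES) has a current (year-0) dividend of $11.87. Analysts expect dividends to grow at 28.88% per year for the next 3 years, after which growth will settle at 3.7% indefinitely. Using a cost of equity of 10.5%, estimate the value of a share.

$336.03

Two-stage DDM. Project D₁…D_3 at 0.2888, terminal growth 0.037, discount at r = 0.105.
D_1 = 15.2981
D_2 = 19.7161
D_3 = 25.4102
Terminal value at t=3: TV = D_4/(r−g) = 26.3503/(0.105−0.037) = 387.5049
P₀ = 15.2981/(1+0.105)^1 + 19.7161/(1+0.105)^2 + 25.4102/(1+0.105)^3 + 387.5049/(1+0.105)^3 = 336.0285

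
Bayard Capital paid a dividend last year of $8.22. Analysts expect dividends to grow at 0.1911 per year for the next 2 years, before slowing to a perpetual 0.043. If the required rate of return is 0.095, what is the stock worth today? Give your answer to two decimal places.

Two-stage DDM. Project D₁…D_2 at 0.1911, terminal growth 0.043, discount at r = 0.095.
D_1 = 9.7908
D_2 = 11.6619
Terminal value at t=2: TV = D_3/(r−g) = 12.1633/(0.095−0.043) = 233.9102
P₀ = 9.7908/(1+0.095)^1 + 11.6619/(1+0.095)^2 + 233.9102/(1+0.095)^2 = 213.7512

$213.75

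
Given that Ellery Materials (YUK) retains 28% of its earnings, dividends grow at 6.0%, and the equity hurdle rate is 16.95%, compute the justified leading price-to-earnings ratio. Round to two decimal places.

6.58

Payout ratio b = 1 − 0.28 = 0.72.
Justified leading P/E = b/(r−g) = 0.72/(0.1695−0.06) = 6.5753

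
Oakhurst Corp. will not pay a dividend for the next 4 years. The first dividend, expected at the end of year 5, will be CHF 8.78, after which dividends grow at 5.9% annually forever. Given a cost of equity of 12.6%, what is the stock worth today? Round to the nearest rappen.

Deferred-dividend DDM. At t=4 the remaining stream is a growing perpetuity with first payment D_5 = 8.78.
V_4 = D_5/(r−g) = 8.78/(0.126−0.059) = 131.0448
P₀ = V_4/(1+r)^4 = 131.0448/(1+0.126)^4 = 81.5204

CHF 81.52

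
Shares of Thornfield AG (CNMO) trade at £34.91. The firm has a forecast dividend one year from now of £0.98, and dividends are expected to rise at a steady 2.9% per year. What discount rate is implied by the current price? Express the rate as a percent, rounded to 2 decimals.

Rearranging the constant-growth DDM: r = D₁/P₀ + g.
r = 0.9800 / 34.91 + 0.029 = 0.02807 + 0.029 = 0.05707

5.71%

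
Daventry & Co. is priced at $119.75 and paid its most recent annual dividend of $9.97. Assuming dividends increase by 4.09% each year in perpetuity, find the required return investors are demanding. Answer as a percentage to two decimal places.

12.76%

Rearranging the constant-growth DDM: r = D₁/P₀ + g.
D₁ = 9.97 × (1 + 0.0409) = 10.3778.
r = 10.3778 / 119.75 + 0.0409 = 0.08666 + 0.0409 = 0.12756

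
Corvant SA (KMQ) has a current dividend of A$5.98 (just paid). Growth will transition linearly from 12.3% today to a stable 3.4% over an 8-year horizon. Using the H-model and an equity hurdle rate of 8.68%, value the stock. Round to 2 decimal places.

H-model: P₀ = D₀[(1+g_L) + H(g_S−g_L)]/(r−g_L), with H = 8/2 = 4.
P₀ = 5.98 × [(1+0.034) + 4×(0.123−0.034)] / (0.0868−0.034)
   = 5.98 × 1.3900 / 0.0528 = 157.4280

A$157.43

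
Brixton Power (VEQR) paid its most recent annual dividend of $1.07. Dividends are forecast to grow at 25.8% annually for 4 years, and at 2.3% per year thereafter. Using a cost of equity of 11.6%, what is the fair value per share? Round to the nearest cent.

Two-stage DDM. Project D₁…D_4 at 0.258, terminal growth 0.023, discount at r = 0.116.
D_1 = 1.3461
D_2 = 1.6933
D_3 = 2.1302
D_4 = 2.6798
Terminal value at t=4: TV = D_5/(r−g) = 2.7415/(0.116−0.023) = 29.4781
P₀ = 1.3461/(1+0.116)^1 + 1.6933/(1+0.116)^2 + 2.1302/(1+0.116)^3 + 2.6798/(1+0.116)^4 + 29.4781/(1+0.116)^4 = 24.8299

$24.83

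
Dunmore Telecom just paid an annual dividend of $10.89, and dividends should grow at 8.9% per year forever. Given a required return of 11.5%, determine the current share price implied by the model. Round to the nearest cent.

Gordon growth model: P₀ = D₁/(r − g). D₁ = 10.89 × (1 + 0.089) = 11.8592.
P₀ = 11.8592 / (0.115 − 0.089) = 11.8592 / 0.026 = 456.1235

$456.12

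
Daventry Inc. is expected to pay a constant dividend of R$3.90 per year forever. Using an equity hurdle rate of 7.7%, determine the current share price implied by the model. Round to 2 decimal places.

R$50.65

Zero-growth DDM (perpetuity): P₀ = D/r = 3.90 / 0.077 = 50.6494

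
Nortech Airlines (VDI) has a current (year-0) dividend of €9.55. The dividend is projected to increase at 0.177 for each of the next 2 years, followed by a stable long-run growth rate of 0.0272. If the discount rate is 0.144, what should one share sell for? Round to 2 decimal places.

Two-stage DDM. Project D₁…D_2 at 0.177, terminal growth 0.0272, discount at r = 0.144.
D_1 = 11.2404
D_2 = 13.2299
Terminal value at t=2: TV = D_3/(r−g) = 13.5897/(0.144−0.0272) = 116.3506
P₀ = 11.2404/(1+0.144)^1 + 13.2299/(1+0.144)^2 + 116.3506/(1+0.144)^2 = 108.8374

€108.84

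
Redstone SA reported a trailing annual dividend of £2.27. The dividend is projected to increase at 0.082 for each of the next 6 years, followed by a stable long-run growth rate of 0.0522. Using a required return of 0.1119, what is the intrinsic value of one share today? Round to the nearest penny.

Two-stage DDM. Project D₁…D_6 at 0.082, terminal growth 0.0522, discount at r = 0.1119.
D_1 = 2.4561
D_2 = 2.6575
D_3 = 2.8755
D_4 = 3.1112
D_5 = 3.3664
D_6 = 3.6424
Terminal value at t=6: TV = D_7/(r−g) = 3.8325/(0.1119−0.0522) = 64.1968
P₀ = 2.4561/(1+0.1119)^1 + 2.6575/(1+0.1119)^2 + 2.8755/(1+0.1119)^3 + 3.1112/(1+0.1119)^4 + 3.3664/(1+0.1119)^5 + 3.6424/(1+0.1119)^6 + 64.1968/(1+0.1119)^6 = 46.3659

£46.37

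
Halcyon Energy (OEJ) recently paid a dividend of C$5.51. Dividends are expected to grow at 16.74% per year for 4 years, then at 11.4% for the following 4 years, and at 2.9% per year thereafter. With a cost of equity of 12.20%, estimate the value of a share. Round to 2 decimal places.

Three-stage DDM. Project D₁…D_8; terminal Gordon value at t=8 with g = 0.029; discount at r = 0.122.
D_1 = 6.4324
D_2 = 7.5092
D_3 = 8.7662
D_4 = 10.2336
D_5 = 11.4003
D_6 = 12.6999
D_7 = 14.1477
D_8 = 15.7605
TV_8 = 16.2176/(0.122−0.029) = 174.3828
P₀ = Σ Dₜ/(1+r)ᵗ + TV_8/(1+r)^8 = 119.1663

C$119.17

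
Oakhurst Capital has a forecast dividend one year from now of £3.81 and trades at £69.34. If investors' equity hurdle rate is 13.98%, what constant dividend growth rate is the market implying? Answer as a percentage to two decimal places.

8.49%

From P₀ = D₁/(r − g), the implied growth is g = r − D₁/P₀.
g = 0.1398 − 3.81/69.34 = 0.1398 − 0.05495 = 0.08485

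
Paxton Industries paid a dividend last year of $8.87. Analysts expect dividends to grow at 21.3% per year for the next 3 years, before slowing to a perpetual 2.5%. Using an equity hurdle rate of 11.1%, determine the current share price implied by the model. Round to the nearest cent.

$169.39

Two-stage DDM. Project D₁…D_3 at 0.213, terminal growth 0.025, discount at r = 0.111.
D_1 = 10.7593
D_2 = 13.0510
D_3 = 15.8309
Terminal value at t=3: TV = D_4/(r−g) = 16.2267/(0.111−0.025) = 188.6824
P₀ = 10.7593/(1+0.111)^1 + 13.0510/(1+0.111)^2 + 15.8309/(1+0.111)^3 + 188.6824/(1+0.111)^3 = 169.3928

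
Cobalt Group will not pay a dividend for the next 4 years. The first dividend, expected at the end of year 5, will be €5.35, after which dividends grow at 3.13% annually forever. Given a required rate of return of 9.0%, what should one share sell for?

Deferred-dividend DDM. At t=4 the remaining stream is a growing perpetuity with first payment D_5 = 5.35.
V_4 = D_5/(r−g) = 5.35/(0.09−0.0313) = 91.1414
P₀ = V_4/(1+r)^4 = 91.1414/(1+0.09)^4 = 64.5669

€64.57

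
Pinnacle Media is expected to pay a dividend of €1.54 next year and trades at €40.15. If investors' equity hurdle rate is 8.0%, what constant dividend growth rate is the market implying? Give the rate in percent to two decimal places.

4.16%

From P₀ = D₁/(r − g), the implied growth is g = r − D₁/P₀.
g = 0.08 − 1.54/40.15 = 0.08 − 0.03836 = 0.04164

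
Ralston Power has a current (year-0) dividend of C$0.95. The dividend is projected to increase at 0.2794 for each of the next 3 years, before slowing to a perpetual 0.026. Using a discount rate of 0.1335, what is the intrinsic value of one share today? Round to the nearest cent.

C$16.69

Two-stage DDM. Project D₁…D_3 at 0.2794, terminal growth 0.026, discount at r = 0.1335.
D_1 = 1.2154
D_2 = 1.5550
D_3 = 1.9895
Terminal value at t=3: TV = D_4/(r−g) = 2.0412/(0.1335−0.026) = 18.9881
P₀ = 1.2154/(1+0.1335)^1 + 1.5550/(1+0.1335)^2 + 1.9895/(1+0.1335)^3 + 18.9881/(1+0.1335)^3 = 16.6868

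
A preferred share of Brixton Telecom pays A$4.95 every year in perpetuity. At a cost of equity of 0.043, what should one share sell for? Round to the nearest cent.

Zero-growth DDM (perpetuity): P₀ = D/r = 4.95 / 0.043 = 115.1163

A$115.12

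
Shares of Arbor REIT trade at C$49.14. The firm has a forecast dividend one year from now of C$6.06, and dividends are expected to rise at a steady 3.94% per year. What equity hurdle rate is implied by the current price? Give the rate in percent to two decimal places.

16.27%

Rearranging the constant-growth DDM: r = D₁/P₀ + g.
r = 6.0600 / 49.14 + 0.0394 = 0.12332 + 0.0394 = 0.16272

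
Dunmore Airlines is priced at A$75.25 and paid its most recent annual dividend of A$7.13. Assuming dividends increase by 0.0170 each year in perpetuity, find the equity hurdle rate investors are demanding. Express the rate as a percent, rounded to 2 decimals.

11.34%

Rearranging the constant-growth DDM: r = D₁/P₀ + g.
D₁ = 7.13 × (1 + 0.017) = 7.2512.
r = 7.2512 / 75.25 + 0.017 = 0.09636 + 0.017 = 0.11336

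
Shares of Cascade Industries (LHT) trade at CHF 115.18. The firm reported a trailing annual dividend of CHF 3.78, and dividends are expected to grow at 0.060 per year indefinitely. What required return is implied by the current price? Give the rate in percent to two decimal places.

Rearranging the constant-growth DDM: r = D₁/P₀ + g.
D₁ = 3.78 × (1 + 0.06) = 4.0068.
r = 4.0068 / 115.18 + 0.06 = 0.03479 + 0.06 = 0.09479

9.48%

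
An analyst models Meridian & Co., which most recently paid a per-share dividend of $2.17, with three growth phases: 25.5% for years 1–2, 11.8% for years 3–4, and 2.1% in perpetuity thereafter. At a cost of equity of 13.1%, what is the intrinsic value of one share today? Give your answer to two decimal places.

Three-stage DDM. Project D₁…D_4; terminal Gordon value at t=4 with g = 0.021; discount at r = 0.131.
D_1 = 2.7233
D_2 = 3.4178
D_3 = 3.8211
D_4 = 4.2720
TV_4 = 4.3617/(0.131−0.021) = 39.6519
P₀ = Σ Dₜ/(1+r)ᵗ + TV_4/(1+r)^4 = 34.5652

$34.57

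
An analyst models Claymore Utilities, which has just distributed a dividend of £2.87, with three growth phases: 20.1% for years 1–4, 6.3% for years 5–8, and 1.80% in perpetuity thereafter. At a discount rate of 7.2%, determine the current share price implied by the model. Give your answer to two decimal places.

Three-stage DDM. Project D₁…D_8; terminal Gordon value at t=8 with g = 0.018; discount at r = 0.072.
D_1 = 3.4469
D_2 = 4.1397
D_3 = 4.9718
D_4 = 5.9711
D_5 = 6.3473
D_6 = 6.7472
D_7 = 7.1722
D_8 = 7.6241
TV_8 = 7.7613/(0.072−0.018) = 143.7279
P₀ = Σ Dₜ/(1+r)ᵗ + TV_8/(1+r)^8 = 115.4946

£115.49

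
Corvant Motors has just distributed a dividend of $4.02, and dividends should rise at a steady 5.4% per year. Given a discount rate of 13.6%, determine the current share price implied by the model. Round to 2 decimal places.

$51.67

Gordon growth model: P₀ = D₁/(r − g). D₁ = 4.02 × (1 + 0.054) = 4.2371.
P₀ = 4.2371 / (0.136 − 0.054) = 4.2371 / 0.082 = 51.6717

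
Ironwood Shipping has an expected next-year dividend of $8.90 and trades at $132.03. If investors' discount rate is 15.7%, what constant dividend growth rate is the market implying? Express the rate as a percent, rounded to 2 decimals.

8.96%

From P₀ = D₁/(r − g), the implied growth is g = r − D₁/P₀.
g = 0.157 − 8.90/132.03 = 0.157 − 0.06741 = 0.08959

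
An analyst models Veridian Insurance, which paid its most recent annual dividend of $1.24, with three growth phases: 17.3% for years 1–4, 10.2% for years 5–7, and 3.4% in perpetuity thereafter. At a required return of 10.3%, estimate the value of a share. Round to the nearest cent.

Three-stage DDM. Project D₁…D_7; terminal Gordon value at t=7 with g = 0.034; discount at r = 0.103.
D_1 = 1.4545
D_2 = 1.7062
D_3 = 2.0013
D_4 = 2.3475
D_5 = 2.5870
D_6 = 2.8509
D_7 = 3.1417
TV_7 = 3.2485/(0.103−0.034) = 47.0793
P₀ = Σ Dₜ/(1+r)ᵗ + TV_7/(1+r)^7 = 34.2509

$34.25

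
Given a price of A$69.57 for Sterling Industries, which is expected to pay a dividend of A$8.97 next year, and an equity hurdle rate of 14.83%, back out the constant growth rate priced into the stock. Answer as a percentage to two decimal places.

1.94%

From P₀ = D₁/(r − g), the implied growth is g = r − D₁/P₀.
g = 0.1483 − 8.97/69.57 = 0.1483 − 0.12893 = 0.01937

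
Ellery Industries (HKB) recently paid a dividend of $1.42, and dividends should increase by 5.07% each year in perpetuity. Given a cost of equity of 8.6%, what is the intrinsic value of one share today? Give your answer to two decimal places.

$42.27

Gordon growth model: P₀ = D₁/(r − g). D₁ = 1.42 × (1 + 0.0507) = 1.4920.
P₀ = 1.4920 / (0.086 − 0.0507) = 1.4920 / 0.0353 = 42.2661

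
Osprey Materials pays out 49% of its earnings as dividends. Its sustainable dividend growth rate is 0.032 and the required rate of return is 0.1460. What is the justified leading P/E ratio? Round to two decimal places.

4.30

Justified leading P/E = b/(r−g) = 0.49/(0.146−0.032) = 4.2982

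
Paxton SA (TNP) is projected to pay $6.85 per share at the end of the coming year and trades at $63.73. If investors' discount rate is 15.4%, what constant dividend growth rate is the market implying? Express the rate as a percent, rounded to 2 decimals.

From P₀ = D₁/(r − g), the implied growth is g = r − D₁/P₀.
g = 0.154 − 6.85/63.73 = 0.154 − 0.10748 = 0.04652

4.65%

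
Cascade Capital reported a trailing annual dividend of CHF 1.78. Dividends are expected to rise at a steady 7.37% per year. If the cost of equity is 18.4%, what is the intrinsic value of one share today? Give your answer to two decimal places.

Gordon growth model: P₀ = D₁/(r − g). D₁ = 1.78 × (1 + 0.0737) = 1.9112.
P₀ = 1.9112 / (0.184 − 0.0737) = 1.9112 / 0.1103 = 17.3272

CHF 17.33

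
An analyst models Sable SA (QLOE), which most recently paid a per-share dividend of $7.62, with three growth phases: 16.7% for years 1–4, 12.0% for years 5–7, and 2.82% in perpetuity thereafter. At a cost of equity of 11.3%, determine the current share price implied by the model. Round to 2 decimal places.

Three-stage DDM. Project D₁…D_7; terminal Gordon value at t=7 with g = 0.0282; discount at r = 0.113.
D_1 = 8.8925
D_2 = 10.3776
D_3 = 12.1107
D_4 = 14.1331
D_5 = 15.8291
D_6 = 17.7286
D_7 = 19.8560
TV_7 = 20.4160/(0.113−0.0282) = 240.7544
P₀ = Σ Dₜ/(1+r)ᵗ + TV_7/(1+r)^7 = 176.1307

$176.13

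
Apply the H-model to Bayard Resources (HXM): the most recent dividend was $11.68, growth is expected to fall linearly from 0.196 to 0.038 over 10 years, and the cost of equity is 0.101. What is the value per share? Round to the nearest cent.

$338.91

H-model: P₀ = D₀[(1+g_L) + H(g_S−g_L)]/(r−g_L), with H = 10/2 = 5.
P₀ = 11.68 × [(1+0.038) + 5×(0.196−0.038)] / (0.101−0.038)
   = 11.68 × 1.8280 / 0.063 = 338.9054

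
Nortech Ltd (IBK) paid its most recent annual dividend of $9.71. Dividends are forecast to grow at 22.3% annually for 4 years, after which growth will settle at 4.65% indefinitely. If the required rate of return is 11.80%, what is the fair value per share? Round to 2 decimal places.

$252.37

Two-stage DDM. Project D₁…D_4 at 0.223, terminal growth 0.0465, discount at r = 0.118.
D_1 = 11.8753
D_2 = 14.5235
D_3 = 17.7623
D_4 = 21.7233
Terminal value at t=4: TV = D_5/(r−g) = 22.7334/(0.118−0.0465) = 317.9496
P₀ = 11.8753/(1+0.118)^1 + 14.5235/(1+0.118)^2 + 17.7623/(1+0.118)^3 + 21.7233/(1+0.118)^4 + 317.9496/(1+0.118)^4 = 252.3693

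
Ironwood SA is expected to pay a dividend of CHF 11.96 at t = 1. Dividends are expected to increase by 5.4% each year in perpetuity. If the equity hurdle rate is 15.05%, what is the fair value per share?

Gordon growth model: P₀ = D₁/(r − g), with D₁ = 11.96 given directly.
P₀ = 11.9600 / (0.1505 − 0.054) = 11.9600 / 0.0965 = 123.9378

CHF 123.94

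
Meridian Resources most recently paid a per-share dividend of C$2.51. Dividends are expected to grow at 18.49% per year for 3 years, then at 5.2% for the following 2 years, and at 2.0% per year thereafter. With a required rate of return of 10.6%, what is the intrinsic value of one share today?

C$47.50

Three-stage DDM. Project D₁…D_5; terminal Gordon value at t=5 with g = 0.02; discount at r = 0.106.
D_1 = 2.9741
D_2 = 3.5240
D_3 = 4.1756
D_4 = 4.3927
D_5 = 4.6212
TV_5 = 4.7136/(0.106−0.02) = 54.8090
P₀ = Σ Dₜ/(1+r)ᵗ + TV_5/(1+r)^5 = 47.5034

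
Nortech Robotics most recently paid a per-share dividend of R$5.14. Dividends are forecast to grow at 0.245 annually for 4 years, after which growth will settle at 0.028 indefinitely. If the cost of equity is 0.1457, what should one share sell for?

R$88.02

Two-stage DDM. Project D₁…D_4 at 0.245, terminal growth 0.028, discount at r = 0.1457.
D_1 = 6.3993
D_2 = 7.9671
D_3 = 9.9191
D_4 = 12.3492
Terminal value at t=4: TV = D_5/(r−g) = 12.6950/(0.1457−0.028) = 107.8592
P₀ = 6.3993/(1+0.1457)^1 + 7.9671/(1+0.1457)^2 + 9.9191/(1+0.1457)^3 + 12.3492/(1+0.1457)^4 + 107.8592/(1+0.1457)^4 = 88.0180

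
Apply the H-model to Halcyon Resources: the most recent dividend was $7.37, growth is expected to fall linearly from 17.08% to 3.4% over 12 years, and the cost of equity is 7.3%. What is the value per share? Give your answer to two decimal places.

H-model: P₀ = D₀[(1+g_L) + H(g_S−g_L)]/(r−g_L), with H = 12/2 = 6.
P₀ = 7.37 × [(1+0.034) + 6×(0.1708−0.034)] / (0.073−0.034)
   = 7.37 × 1.8548 / 0.039 = 350.5096

$350.51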